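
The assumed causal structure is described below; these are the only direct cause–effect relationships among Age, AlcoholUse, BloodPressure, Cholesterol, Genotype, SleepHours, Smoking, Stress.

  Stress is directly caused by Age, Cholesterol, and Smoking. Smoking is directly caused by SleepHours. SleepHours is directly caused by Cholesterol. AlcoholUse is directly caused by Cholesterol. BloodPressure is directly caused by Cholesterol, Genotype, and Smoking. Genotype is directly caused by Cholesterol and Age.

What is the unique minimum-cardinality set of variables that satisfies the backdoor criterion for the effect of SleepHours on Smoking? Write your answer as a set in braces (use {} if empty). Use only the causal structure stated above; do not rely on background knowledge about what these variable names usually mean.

Variables eligible for adjustment (non-descendants of SleepHours, excluding SleepHours and Smoking): {Age, AlcoholUse, Cholesterol, Genotype}.
Backdoor paths from SleepHours to Smoking:
  P1: SleepHours <- Cholesterol -> Genotype <- Age -> Stress <- Smoking
  P2: SleepHours <- Cholesterol -> Genotype -> BloodPressure <- Smoking
  P3: SleepHours <- Cholesterol -> Stress <- Age -> Genotype -> BloodPressure <- Smoking
  P4: SleepHours <- Cholesterol -> Stress <- Smoking
  P5: SleepHours <- Cholesterol -> BloodPressure <- Genotype <- Age -> Stress <- Smoking
  P6: SleepHours <- Cholesterol -> BloodPressure <- Smoking
Each backdoor path contains an unconditioned collider, so every path is already blocked with the empty conditioning set:
  P1: blocked at collider Genotype (neither it nor any descendant is in the conditioning set).
  P2: blocked at collider BloodPressure (neither it nor any descendant is in the conditioning set).
  P3: blocked at collider Stress (neither it nor any descendant is in the conditioning set).
  P4: blocked at collider Stress (neither it nor any descendant is in the conditioning set).
  P5: blocked at collider BloodPressure (neither it nor any descendant is in the conditioning set).
  P6: blocked at collider BloodPressure (neither it nor any descendant is in the conditioning set).
The empty set is therefore the unique smallest valid set.

{}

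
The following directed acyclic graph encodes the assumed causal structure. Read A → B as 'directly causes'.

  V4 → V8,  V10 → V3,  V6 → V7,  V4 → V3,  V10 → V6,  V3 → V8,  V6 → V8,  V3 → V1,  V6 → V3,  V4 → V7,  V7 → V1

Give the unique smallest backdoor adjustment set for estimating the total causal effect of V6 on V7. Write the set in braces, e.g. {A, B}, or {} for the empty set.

Variables eligible for adjustment (non-descendants of V6, excluding V6 and V7): {V10, V4}.
Backdoor paths from V6 to V7:
  P1: V6 <- V10 -> V3 <- V4 -> V7
  P2: V6 <- V10 -> V3 -> V1 <- V7
  P3: V6 <- V10 -> V3 -> V8 <- V4 -> V7
Each backdoor path contains an unconditioned collider, so every path is already blocked with the empty conditioning set:
  P1: blocked at collider V3 (neither it nor any descendant is in the conditioning set).
  P2: blocked at collider V1 (neither it nor any descendant is in the conditioning set).
  P3: blocked at collider V8 (neither it nor any descendant is in the conditioning set).
The empty set is therefore the unique smallest valid set.

{}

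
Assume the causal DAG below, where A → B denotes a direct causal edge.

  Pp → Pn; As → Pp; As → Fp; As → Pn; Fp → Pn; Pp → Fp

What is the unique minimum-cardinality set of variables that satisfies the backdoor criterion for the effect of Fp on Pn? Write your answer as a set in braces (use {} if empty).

Variables eligible for adjustment (non-descendants of Fp, excluding Fp and Pn): {As, Pp}.
Backdoor paths from Fp to Pn:
  P1: Fp <- As -> Pp -> Pn
  P2: Fp <- As -> Pn
  P3: Fp <- Pp <- As -> Pn
  P4: Fp <- Pp -> Pn
The empty set is not sufficient: P1 (Fp <- As -> Pp -> Pn) has no collider blocking it and no conditioned non-collider, so it is open.
Try {As, Pp}:
  P1: blocked at fork node As ∈ conditioning set.
  P2: blocked at fork node As ∈ conditioning set.
  P3: blocked at chain node Pp ∈ conditioning set.
  P4: blocked at fork node Pp ∈ conditioning set.
{As, Pp} contains no descendant of Fp and blocks every backdoor path.
Every element of {As, Pp} is needed (dropping As leaves P2 open; dropping Pp leaves P4 open), so no proper subset is valid.
Among all size-2 subsets of the eligible variables, only {As, Pp} blocks every backdoor path, so it is the unique smallest valid adjustment set.

{As, Pp}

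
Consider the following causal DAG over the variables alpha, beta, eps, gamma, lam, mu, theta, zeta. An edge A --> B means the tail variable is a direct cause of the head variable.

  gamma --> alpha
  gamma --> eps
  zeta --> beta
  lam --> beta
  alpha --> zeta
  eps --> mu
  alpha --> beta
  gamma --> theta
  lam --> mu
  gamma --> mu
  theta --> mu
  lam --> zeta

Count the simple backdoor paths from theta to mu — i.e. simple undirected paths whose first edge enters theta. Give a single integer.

A backdoor path from theta to mu is any simple undirected path whose first edge points into theta (i.e. leaves theta via a parent).
Parents of theta: {gamma}.
Enumerating:
  P1: theta <- gamma -> alpha -> zeta <- lam -> mu
  P2: theta <- gamma -> alpha -> zeta -> beta <- lam -> mu
  P3: theta <- gamma -> alpha -> beta <- lam -> mu
  P4: theta <- gamma -> alpha -> beta <- zeta <- lam -> mu
  P5: theta <- gamma -> eps -> mu
  P6: theta <- gamma -> mu
That exhausts the simple backdoor paths. Count: 6.

6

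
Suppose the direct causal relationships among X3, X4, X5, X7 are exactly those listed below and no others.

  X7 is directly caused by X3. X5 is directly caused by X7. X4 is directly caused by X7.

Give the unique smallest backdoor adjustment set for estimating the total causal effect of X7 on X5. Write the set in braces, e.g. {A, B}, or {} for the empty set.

{}

Variables eligible for adjustment (non-descendants of X7, excluding X7 and X5): {X3}.
Backdoor paths from X7 to X5:
  (none)
With no backdoor paths the empty set already satisfies the criterion, and it is trivially minimal.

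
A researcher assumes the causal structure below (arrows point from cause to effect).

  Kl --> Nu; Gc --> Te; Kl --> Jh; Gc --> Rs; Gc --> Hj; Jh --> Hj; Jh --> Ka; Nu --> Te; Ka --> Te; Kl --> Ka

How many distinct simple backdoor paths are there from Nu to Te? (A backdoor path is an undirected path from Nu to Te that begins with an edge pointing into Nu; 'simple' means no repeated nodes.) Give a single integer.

A backdoor path from Nu to Te is any simple undirected path whose first edge points into Nu (i.e. leaves Nu via a parent).
Parents of Nu: {Kl}.
Enumerating:
  P1: Nu <- Kl -> Jh -> Ka -> Te
  P2: Nu <- Kl -> Jh -> Hj <- Gc -> Te
  P3: Nu <- Kl -> Ka <- Jh -> Hj <- Gc -> Te
  P4: Nu <- Kl -> Ka -> Te
That exhausts the simple backdoor paths. Count: 4.

4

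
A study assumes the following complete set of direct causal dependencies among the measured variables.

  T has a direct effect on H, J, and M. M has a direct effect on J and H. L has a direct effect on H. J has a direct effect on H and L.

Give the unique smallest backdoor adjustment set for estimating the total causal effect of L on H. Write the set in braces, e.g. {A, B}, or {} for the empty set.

{J}

Variables eligible for adjustment (non-descendants of L, excluding L and H): {J, M, T}.
Backdoor paths from L to H:
  P1: L <- J <- T -> M -> H
  P2: L <- J <- T -> H
  P3: L <- J <- M <- T -> H
  P4: L <- J <- M -> H
  P5: L <- J -> H
The empty set is not sufficient: P1 (L <- J <- T -> M -> H) has no collider blocking it and no conditioned non-collider, so it is open.
Try {J}:
  P1: blocked at chain node J ∈ conditioning set.
  P2: blocked at chain node J ∈ conditioning set.
  P3: blocked at chain node J ∈ conditioning set.
  P4: blocked at chain node J ∈ conditioning set.
  P5: blocked at fork node J ∈ conditioning set.
{J} contains no descendant of L and blocks every backdoor path.
No other singleton works — e.g. {T} leaves P4 open — so {J} is the unique smallest valid adjustment set.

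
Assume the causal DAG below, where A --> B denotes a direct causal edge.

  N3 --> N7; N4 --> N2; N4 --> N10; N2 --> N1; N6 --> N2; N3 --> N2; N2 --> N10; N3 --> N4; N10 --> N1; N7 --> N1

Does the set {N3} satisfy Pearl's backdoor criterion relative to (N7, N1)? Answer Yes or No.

Yes

Backdoor paths from N7 to N1 (paths whose first edge points into N7):
  P1: N7 <- N3 -> N4 -> N2 -> N10 -> N1
  P2: N7 <- N3 -> N4 -> N2 -> N1
  P3: N7 <- N3 -> N4 -> N10 <- N2 -> N1
  P4: N7 <- N3 -> N4 -> N10 -> N1
  P5: N7 <- N3 -> N2 <- N4 -> N10 -> N1
  P6: N7 <- N3 -> N2 -> N10 -> N1
  P7: N7 <- N3 -> N2 -> N1
Condition 1 (no descendant of N7 in the set): holds — descendants of N7 are {N1}; none are in {N3}.
Condition 2 (every backdoor path blocked by {N3}):
  P1: blocked at fork node N3 ∈ conditioning set.
  P2: blocked at fork node N3 ∈ conditioning set.
  P3: blocked at fork node N3 ∈ conditioning set.
  P4: blocked at fork node N3 ∈ conditioning set.
  P5: blocked at fork node N3 ∈ conditioning set.
  P6: blocked at fork node N3 ∈ conditioning set.
  P7: blocked at fork node N3 ∈ conditioning set.
{N3} satisfies the backdoor criterion.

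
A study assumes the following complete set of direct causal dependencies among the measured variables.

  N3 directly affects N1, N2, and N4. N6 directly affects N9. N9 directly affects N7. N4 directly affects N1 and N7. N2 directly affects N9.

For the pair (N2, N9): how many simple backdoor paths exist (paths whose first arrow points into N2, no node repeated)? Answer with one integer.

A backdoor path from N2 to N9 is any simple undirected path whose first edge points into N2 (i.e. leaves N2 via a parent).
Parents of N2: {N3}.
Enumerating:
  P1: N2 <- N3 -> N4 -> N7 <- N9
  P2: N2 <- N3 -> N1 <- N4 -> N7 <- N9
That exhausts the simple backdoor paths. Count: 2.

2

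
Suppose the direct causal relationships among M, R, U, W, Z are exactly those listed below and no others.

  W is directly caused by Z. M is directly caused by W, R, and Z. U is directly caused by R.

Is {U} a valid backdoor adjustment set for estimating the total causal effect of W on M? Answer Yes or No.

No

Backdoor paths from W to M (paths whose first edge points into W):
  P1: W <- Z -> M
Condition 1 (no descendant of W in the set): holds — descendants of W are {M}; none are in {U}.
Condition 2 (every backdoor path blocked by {U}):
  P1: open — no interior node is in the conditioning set.
{U} does not satisfy the backdoor criterion.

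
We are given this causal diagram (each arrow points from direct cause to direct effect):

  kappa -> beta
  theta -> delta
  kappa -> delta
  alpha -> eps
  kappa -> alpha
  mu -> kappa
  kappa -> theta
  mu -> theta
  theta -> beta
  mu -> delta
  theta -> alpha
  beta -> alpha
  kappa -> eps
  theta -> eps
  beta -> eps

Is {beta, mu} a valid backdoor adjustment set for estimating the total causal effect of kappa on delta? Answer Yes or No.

No

Backdoor paths from kappa to delta (paths whose first edge points into kappa):
  P1: kappa <- mu -> theta -> delta
  P2: kappa <- mu -> delta
Condition 1 (no descendant of kappa in the set): FAILS — beta is a descendant of kappa.
Condition 2 (every backdoor path blocked by {beta, mu}):
  P1: blocked at fork node mu ∈ conditioning set.
  P2: blocked at fork node mu ∈ conditioning set.
{beta, mu} does not satisfy the backdoor criterion.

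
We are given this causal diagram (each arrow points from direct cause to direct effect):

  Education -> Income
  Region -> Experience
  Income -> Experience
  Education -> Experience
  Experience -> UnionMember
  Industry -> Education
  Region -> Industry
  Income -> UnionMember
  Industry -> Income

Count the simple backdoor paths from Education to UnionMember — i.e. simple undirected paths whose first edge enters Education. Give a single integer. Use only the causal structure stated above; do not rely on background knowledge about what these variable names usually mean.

4

A backdoor path from Education to UnionMember is any simple undirected path whose first edge points into Education (i.e. leaves Education via a parent).
Parents of Education: {Industry}.
Enumerating:
  P1: Education <- Industry <- Region -> Experience <- Income -> UnionMember
  P2: Education <- Industry <- Region -> Experience -> UnionMember
  P3: Education <- Industry -> Income -> Experience -> UnionMember
  P4: Education <- Industry -> Income -> UnionMember
That exhausts the simple backdoor paths. Count: 4.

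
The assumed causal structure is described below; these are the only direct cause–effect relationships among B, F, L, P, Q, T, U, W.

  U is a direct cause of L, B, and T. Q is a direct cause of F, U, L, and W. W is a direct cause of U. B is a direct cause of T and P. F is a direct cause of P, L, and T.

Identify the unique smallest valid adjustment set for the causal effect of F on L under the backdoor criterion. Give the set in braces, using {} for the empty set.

Variables eligible for adjustment (non-descendants of F, excluding F and L): {B, Q, U, W}.
Backdoor paths from F to L:
  P1: F <- Q -> W -> U -> L
  P2: F <- Q -> U -> L
  P3: F <- Q -> L
The empty set is not sufficient: P1 (F <- Q -> W -> U -> L) has no collider blocking it and no conditioned non-collider, so it is open.
Try {Q}:
  P1: blocked at fork node Q ∈ conditioning set.
  P2: blocked at fork node Q ∈ conditioning set.
  P3: blocked at fork node Q ∈ conditioning set.
{Q} contains no descendant of F and blocks every backdoor path.
No other singleton works — e.g. {W} leaves P2 open — so {Q} is the unique smallest valid adjustment set.

{Q}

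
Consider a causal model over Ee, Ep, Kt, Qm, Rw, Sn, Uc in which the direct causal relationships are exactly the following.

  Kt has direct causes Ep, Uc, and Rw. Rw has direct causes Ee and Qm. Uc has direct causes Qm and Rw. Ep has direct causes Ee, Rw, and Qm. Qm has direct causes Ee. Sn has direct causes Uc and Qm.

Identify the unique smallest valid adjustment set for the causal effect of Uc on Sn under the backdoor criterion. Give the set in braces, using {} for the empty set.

Variables eligible for adjustment (non-descendants of Uc, excluding Uc and Sn): {Ee, Ep, Qm, Rw}.
Backdoor paths from Uc to Sn:
  P1: Uc <- Qm -> Sn
  P2: Uc <- Rw <- Ee -> Qm -> Sn
  P3: Uc <- Rw <- Ee -> Ep <- Qm -> Sn
  P4: Uc <- Rw <- Qm -> Sn
  P5: Uc <- Rw -> Ep <- Ee -> Qm -> Sn
  P6: Uc <- Rw -> Ep <- Qm -> Sn
  P7: Uc <- Rw -> Kt <- Ep <- Ee -> Qm -> Sn
  P8: Uc <- Rw -> Kt <- Ep <- Qm -> Sn
The empty set is not sufficient: P1 (Uc <- Qm -> Sn) has no collider blocking it and no conditioned non-collider, so it is open.
Try {Qm}:
  P1: blocked at fork node Qm ∈ conditioning set.
  P2: blocked at chain node Qm ∈ conditioning set.
  P3: blocked at collider Ep (neither it nor any descendant is in the conditioning set).
  P4: blocked at fork node Qm ∈ conditioning set.
  P5: blocked at collider Ep (neither it nor any descendant is in the conditioning set).
  P6: blocked at collider Ep (neither it nor any descendant is in the conditioning set).
  P7: blocked at collider Kt (neither it nor any descendant is in the conditioning set).
  P8: blocked at collider Kt (neither it nor any descendant is in the conditioning set).
{Qm} contains no descendant of Uc and blocks every backdoor path.
No other singleton works — e.g. {Ee} leaves P1 open — so {Qm} is the unique smallest valid adjustment set.

{Qm}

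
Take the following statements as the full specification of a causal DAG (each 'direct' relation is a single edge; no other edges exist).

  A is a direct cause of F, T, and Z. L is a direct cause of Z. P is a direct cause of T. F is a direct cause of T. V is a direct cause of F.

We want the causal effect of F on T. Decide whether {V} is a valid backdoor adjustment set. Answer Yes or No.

Backdoor paths from F to T (paths whose first edge points into F):
  P1: F <- A -> T
Condition 1 (no descendant of F in the set): holds — descendants of F are {T}; none are in {V}.
Condition 2 (every backdoor path blocked by {V}):
  P1: open — no interior node is in the conditioning set.
{V} does not satisfy the backdoor criterion.

No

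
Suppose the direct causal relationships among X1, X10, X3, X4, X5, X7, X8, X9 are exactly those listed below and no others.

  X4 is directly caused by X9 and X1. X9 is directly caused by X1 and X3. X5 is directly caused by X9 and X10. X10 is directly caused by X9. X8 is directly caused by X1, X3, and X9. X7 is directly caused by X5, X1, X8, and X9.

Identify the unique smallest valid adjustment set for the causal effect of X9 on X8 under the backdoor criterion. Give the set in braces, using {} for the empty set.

{X1, X3}

Variables eligible for adjustment (non-descendants of X9, excluding X9 and X8): {X1, X3}.
Backdoor paths from X9 to X8:
  P1: X9 <- X1 -> X8
  P2: X9 <- X1 -> X7 <- X8
  P3: X9 <- X3 -> X8
The empty set is not sufficient: P1 (X9 <- X1 -> X8) has no collider blocking it and no conditioned non-collider, so it is open.
Try {X1, X3}:
  P1: blocked at fork node X1 ∈ conditioning set.
  P2: blocked at fork node X1 ∈ conditioning set.
  P3: blocked at fork node X3 ∈ conditioning set.
{X1, X3} contains no descendant of X9 and blocks every backdoor path.
Every element of {X1, X3} is needed (dropping X1 leaves P1 open; dropping X3 leaves P3 open), so no proper subset is valid.
Among all size-2 subsets of the eligible variables, only {X1, X3} blocks every backdoor path, so it is the unique smallest valid adjustment set.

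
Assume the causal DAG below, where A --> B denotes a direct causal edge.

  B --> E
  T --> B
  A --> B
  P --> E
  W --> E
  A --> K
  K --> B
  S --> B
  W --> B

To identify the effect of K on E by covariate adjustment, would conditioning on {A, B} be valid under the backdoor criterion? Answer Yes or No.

No

Backdoor paths from K to E (paths whose first edge points into K):
  P1: K <- A -> B <- W -> E
  P2: K <- A -> B -> E
Condition 1 (no descendant of K in the set): FAILS — B is a descendant of K.
Condition 2 (every backdoor path blocked by {A, B}):
  P1: blocked at fork node A ∈ conditioning set.
  P2: blocked at fork node A ∈ conditioning set.
{A, B} does not satisfy the backdoor criterion.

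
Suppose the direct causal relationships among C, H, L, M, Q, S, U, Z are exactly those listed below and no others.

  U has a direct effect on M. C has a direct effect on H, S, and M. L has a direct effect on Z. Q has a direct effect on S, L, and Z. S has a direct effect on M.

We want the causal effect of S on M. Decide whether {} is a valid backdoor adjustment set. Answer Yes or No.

Backdoor paths from S to M (paths whose first edge points into S):
  P1: S <- C -> M
Condition 1 (no descendant of S in the set): holds — descendants of S are {M}; none are in {}.
Condition 2 (every backdoor path blocked by {}):
  P1: open — no interior node is in the conditioning set.
{} does not satisfy the backdoor criterion.

No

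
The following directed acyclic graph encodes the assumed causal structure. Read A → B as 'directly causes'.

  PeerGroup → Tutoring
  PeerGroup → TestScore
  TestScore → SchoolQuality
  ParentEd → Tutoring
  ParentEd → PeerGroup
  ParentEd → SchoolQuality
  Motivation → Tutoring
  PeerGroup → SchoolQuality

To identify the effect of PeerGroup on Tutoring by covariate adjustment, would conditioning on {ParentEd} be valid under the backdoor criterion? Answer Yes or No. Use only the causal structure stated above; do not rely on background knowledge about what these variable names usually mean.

Backdoor paths from PeerGroup to Tutoring (paths whose first edge points into PeerGroup):
  P1: PeerGroup <- ParentEd -> Tutoring
Condition 1 (no descendant of PeerGroup in the set): holds — descendants of PeerGroup are {SchoolQuality, TestScore, Tutoring}; none are in {ParentEd}.
Condition 2 (every backdoor path blocked by {ParentEd}):
  P1: blocked at fork node ParentEd ∈ conditioning set.
{ParentEd} satisfies the backdoor criterion.

Yes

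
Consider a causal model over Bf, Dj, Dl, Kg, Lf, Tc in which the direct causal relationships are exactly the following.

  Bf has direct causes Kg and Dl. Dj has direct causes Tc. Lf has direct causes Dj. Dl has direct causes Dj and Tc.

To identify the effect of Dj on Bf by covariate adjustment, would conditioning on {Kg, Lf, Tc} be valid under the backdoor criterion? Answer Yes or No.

Backdoor paths from Dj to Bf (paths whose first edge points into Dj):
  P1: Dj <- Tc -> Dl -> Bf
Condition 1 (no descendant of Dj in the set): FAILS — Lf is a descendant of Dj.
Condition 2 (every backdoor path blocked by {Kg, Lf, Tc}):
  P1: blocked at fork node Tc ∈ conditioning set.
{Kg, Lf, Tc} does not satisfy the backdoor criterion.

No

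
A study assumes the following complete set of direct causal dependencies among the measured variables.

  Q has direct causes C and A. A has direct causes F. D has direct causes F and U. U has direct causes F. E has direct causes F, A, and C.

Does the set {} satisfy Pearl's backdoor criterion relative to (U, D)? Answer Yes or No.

No

Backdoor paths from U to D (paths whose first edge points into U):
  P1: U <- F -> D
Condition 1 (no descendant of U in the set): holds — descendants of U are {D}; none are in {}.
Condition 2 (every backdoor path blocked by {}):
  P1: open — no interior node is in the conditioning set.
{} does not satisfy the backdoor criterion.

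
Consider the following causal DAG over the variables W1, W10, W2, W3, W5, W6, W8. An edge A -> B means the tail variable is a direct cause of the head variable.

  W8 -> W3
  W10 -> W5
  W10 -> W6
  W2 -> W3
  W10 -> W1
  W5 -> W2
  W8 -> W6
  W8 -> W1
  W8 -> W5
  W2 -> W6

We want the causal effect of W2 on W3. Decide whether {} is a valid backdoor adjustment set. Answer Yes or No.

No

Backdoor paths from W2 to W3 (paths whose first edge points into W2):
  P1: W2 <- W5 <- W8 -> W3
  P2: W2 <- W5 <- W10 -> W1 <- W8 -> W3
  P3: W2 <- W5 <- W10 -> W6 <- W8 -> W3
Condition 1 (no descendant of W2 in the set): holds — descendants of W2 are {W3, W6}; none are in {}.
Condition 2 (every backdoor path blocked by {}):
  P1: open — no interior node is in the conditioning set.
  P2: blocked at collider W1 (neither it nor any descendant is in the conditioning set).
  P3: blocked at collider W6 (neither it nor any descendant is in the conditioning set).
{} does not satisfy the backdoor criterion.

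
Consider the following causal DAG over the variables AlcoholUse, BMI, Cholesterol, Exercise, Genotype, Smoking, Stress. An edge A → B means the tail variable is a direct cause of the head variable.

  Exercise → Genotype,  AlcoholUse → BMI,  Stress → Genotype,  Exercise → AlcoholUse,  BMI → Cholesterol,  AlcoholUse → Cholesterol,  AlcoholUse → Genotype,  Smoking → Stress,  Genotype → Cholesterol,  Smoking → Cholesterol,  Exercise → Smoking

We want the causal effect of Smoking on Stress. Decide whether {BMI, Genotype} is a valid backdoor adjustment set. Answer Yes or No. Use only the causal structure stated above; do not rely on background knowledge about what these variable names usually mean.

No

Backdoor paths from Smoking to Stress (paths whose first edge points into Smoking):
  P1: Smoking <- Exercise -> AlcoholUse -> BMI -> Cholesterol <- Genotype <- Stress
  P2: Smoking <- Exercise -> AlcoholUse -> Genotype <- Stress
  P3: Smoking <- Exercise -> AlcoholUse -> Cholesterol <- Genotype <- Stress
  P4: Smoking <- Exercise -> Genotype <- Stress
Condition 1 (no descendant of Smoking in the set): FAILS — Genotype is a descendant of Smoking.
Condition 2 (every backdoor path blocked by {BMI, Genotype}):
  P1: blocked at chain node BMI ∈ conditioning set.
  P2: open — collider(s) Genotype are conditioned on (or have a conditioned descendant) and no non-collider on the path is in the set.
  P3: blocked at collider Cholesterol (neither it nor any descendant is in the conditioning set).
  P4: open — collider(s) Genotype are conditioned on (or have a conditioned descendant) and no non-collider on the path is in the set.
{BMI, Genotype} does not satisfy the backdoor criterion.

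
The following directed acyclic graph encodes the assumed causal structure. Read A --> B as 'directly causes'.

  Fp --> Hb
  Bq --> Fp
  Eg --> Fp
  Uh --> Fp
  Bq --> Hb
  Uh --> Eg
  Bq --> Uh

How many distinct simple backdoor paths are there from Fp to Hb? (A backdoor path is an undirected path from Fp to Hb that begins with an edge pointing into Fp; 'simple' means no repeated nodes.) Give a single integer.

A backdoor path from Fp to Hb is any simple undirected path whose first edge points into Fp (i.e. leaves Fp via a parent).
Parents of Fp: {Bq, Eg, Uh}.
Enumerating:
  P1: Fp <- Bq -> Hb
  P2: Fp <- Uh <- Bq -> Hb
  P3: Fp <- Eg <- Uh <- Bq -> Hb
That exhausts the simple backdoor paths. Count: 3.

3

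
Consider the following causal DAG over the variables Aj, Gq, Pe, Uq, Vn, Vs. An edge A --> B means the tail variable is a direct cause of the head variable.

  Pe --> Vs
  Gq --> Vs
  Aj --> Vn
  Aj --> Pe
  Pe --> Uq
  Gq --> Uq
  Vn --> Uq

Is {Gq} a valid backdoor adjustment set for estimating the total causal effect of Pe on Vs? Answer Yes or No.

Backdoor paths from Pe to Vs (paths whose first edge points into Pe):
  P1: Pe <- Aj -> Vn -> Uq <- Gq -> Vs
Condition 1 (no descendant of Pe in the set): holds — descendants of Pe are {Uq, Vs}; none are in {Gq}.
Condition 2 (every backdoor path blocked by {Gq}):
  P1: blocked at collider Uq (neither it nor any descendant is in the conditioning set).
{Gq} satisfies the backdoor criterion.

Yes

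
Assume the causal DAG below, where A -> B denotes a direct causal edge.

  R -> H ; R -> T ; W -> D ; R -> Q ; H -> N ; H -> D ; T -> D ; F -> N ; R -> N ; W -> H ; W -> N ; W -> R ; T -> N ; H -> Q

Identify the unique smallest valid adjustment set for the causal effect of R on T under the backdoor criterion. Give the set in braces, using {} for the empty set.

Variables eligible for adjustment (non-descendants of R, excluding R and T): {F, W}.
Backdoor paths from R to T:
  P1: R <- W -> H -> N <- T
  P2: R <- W -> H -> D <- T
  P3: R <- W -> N <- T
  P4: R <- W -> N <- H -> D <- T
  P5: R <- W -> D <- T
  P6: R <- W -> D <- H -> N <- T
Each backdoor path contains an unconditioned collider, so every path is already blocked with the empty conditioning set:
  P1: blocked at collider N (neither it nor any descendant is in the conditioning set).
  P2: blocked at collider D (neither it nor any descendant is in the conditioning set).
  P3: blocked at collider N (neither it nor any descendant is in the conditioning set).
  P4: blocked at collider N (neither it nor any descendant is in the conditioning set).
  P5: blocked at collider D (neither it nor any descendant is in the conditioning set).
  P6: blocked at collider D (neither it nor any descendant is in the conditioning set).
The empty set is therefore the unique smallest valid set.

{}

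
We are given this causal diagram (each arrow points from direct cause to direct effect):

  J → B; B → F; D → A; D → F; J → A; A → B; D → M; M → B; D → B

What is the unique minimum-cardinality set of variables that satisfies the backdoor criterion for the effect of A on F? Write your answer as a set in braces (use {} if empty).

{D, J}

Variables eligible for adjustment (non-descendants of A, excluding A and F): {D, J, M}.
Backdoor paths from A to F:
  P1: A <- D -> M -> B -> F
  P2: A <- D -> B -> F
  P3: A <- D -> F
  P4: A <- J -> B <- D -> F
  P5: A <- J -> B <- M <- D -> F
  P6: A <- J -> B -> F
The empty set is not sufficient: P1 (A <- D -> M -> B -> F) has no collider blocking it and no conditioned non-collider, so it is open.
Try {D, J}:
  P1: blocked at fork node D ∈ conditioning set.
  P2: blocked at fork node D ∈ conditioning set.
  P3: blocked at fork node D ∈ conditioning set.
  P4: blocked at fork node J ∈ conditioning set.
  P5: blocked at fork node J ∈ conditioning set.
  P6: blocked at fork node J ∈ conditioning set.
{D, J} contains no descendant of A and blocks every backdoor path.
Every element of {D, J} is needed (dropping D leaves P1 open; dropping J leaves P6 open), so no proper subset is valid.
Among all size-2 subsets of the eligible variables, only {D, J} blocks every backdoor path, so it is the unique smallest valid adjustment set.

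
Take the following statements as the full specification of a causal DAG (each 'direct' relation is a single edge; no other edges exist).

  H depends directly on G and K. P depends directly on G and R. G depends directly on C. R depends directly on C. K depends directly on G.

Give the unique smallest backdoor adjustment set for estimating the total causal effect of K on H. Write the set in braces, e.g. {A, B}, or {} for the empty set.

Variables eligible for adjustment (non-descendants of K, excluding K and H): {C, G, P, R}.
Backdoor paths from K to H:
  P1: K <- G -> H
The empty set is not sufficient: P1 (K <- G -> H) has no collider blocking it and no conditioned non-collider, so it is open.
Try {G}:
  P1: blocked at fork node G ∈ conditioning set.
{G} contains no descendant of K and blocks every backdoor path.
No other singleton works — e.g. {C} leaves P1 open — so {G} is the unique smallest valid adjustment set.

{G}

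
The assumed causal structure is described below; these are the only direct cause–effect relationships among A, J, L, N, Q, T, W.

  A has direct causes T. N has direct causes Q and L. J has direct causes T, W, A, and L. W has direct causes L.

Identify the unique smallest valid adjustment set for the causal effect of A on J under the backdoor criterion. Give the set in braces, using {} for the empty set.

Variables eligible for adjustment (non-descendants of A, excluding A and J): {L, N, Q, T, W}.
Backdoor paths from A to J:
  P1: A <- T -> J
The empty set is not sufficient: P1 (A <- T -> J) has no collider blocking it and no conditioned non-collider, so it is open.
Try {T}:
  P1: blocked at fork node T ∈ conditioning set.
{T} contains no descendant of A and blocks every backdoor path.
No other singleton works — e.g. {Q} leaves P1 open — so {T} is the unique smallest valid adjustment set.

{T}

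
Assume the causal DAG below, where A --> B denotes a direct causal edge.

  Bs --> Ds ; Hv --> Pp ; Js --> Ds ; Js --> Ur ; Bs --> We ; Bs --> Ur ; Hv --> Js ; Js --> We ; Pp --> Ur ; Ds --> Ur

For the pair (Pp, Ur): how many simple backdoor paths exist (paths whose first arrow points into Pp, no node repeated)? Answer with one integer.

A backdoor path from Pp to Ur is any simple undirected path whose first edge points into Pp (i.e. leaves Pp via a parent).
Parents of Pp: {Hv}.
Enumerating:
  P1: Pp <- Hv -> Js -> We <- Bs -> Ds -> Ur
  P2: Pp <- Hv -> Js -> We <- Bs -> Ur
  P3: Pp <- Hv -> Js -> Ds <- Bs -> Ur
  P4: Pp <- Hv -> Js -> Ds -> Ur
  P5: Pp <- Hv -> Js -> Ur
That exhausts the simple backdoor paths. Count: 5.

5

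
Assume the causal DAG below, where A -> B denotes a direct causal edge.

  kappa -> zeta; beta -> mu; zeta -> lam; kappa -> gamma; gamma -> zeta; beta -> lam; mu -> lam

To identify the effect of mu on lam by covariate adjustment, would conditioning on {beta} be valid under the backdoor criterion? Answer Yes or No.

Yes

Backdoor paths from mu to lam (paths whose first edge points into mu):
  P1: mu <- beta -> lam
Condition 1 (no descendant of mu in the set): holds — descendants of mu are {lam}; none are in {beta}.
Condition 2 (every backdoor path blocked by {beta}):
  P1: blocked at fork node beta ∈ conditioning set.
{beta} satisfies the backdoor criterion.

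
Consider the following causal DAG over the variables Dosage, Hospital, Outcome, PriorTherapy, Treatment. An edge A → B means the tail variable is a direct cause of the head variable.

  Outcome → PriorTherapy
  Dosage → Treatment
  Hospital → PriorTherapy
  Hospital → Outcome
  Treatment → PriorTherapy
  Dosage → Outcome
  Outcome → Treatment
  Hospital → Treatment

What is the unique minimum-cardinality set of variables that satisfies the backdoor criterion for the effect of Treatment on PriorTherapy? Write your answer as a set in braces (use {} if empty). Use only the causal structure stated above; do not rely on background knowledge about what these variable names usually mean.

Variables eligible for adjustment (non-descendants of Treatment, excluding Treatment and PriorTherapy): {Dosage, Hospital, Outcome}.
Backdoor paths from Treatment to PriorTherapy:
  P1: Treatment <- Hospital -> Outcome -> PriorTherapy
  P2: Treatment <- Hospital -> PriorTherapy
  P3: Treatment <- Dosage -> Outcome <- Hospital -> PriorTherapy
  P4: Treatment <- Dosage -> Outcome -> PriorTherapy
  P5: Treatment <- Outcome <- Hospital -> PriorTherapy
  P6: Treatment <- Outcome -> PriorTherapy
The empty set is not sufficient: P1 (Treatment <- Hospital -> Outcome -> PriorTherapy) has no collider blocking it and no conditioned non-collider, so it is open.
Try {Hospital, Outcome}:
  P1: blocked at fork node Hospital ∈ conditioning set.
  P2: blocked at fork node Hospital ∈ conditioning set.
  P3: blocked at fork node Hospital ∈ conditioning set.
  P4: blocked at chain node Outcome ∈ conditioning set.
  P5: blocked at chain node Outcome ∈ conditioning set.
  P6: blocked at fork node Outcome ∈ conditioning set.
{Hospital, Outcome} contains no descendant of Treatment and blocks every backdoor path.
Every element of {Hospital, Outcome} is needed (dropping Hospital leaves P2 open; dropping Outcome leaves P4 open), so no proper subset is valid.
Among all size-2 subsets of the eligible variables, only {Hospital, Outcome} blocks every backdoor path, so it is the unique smallest valid adjustment set.

{Hospital, Outcome}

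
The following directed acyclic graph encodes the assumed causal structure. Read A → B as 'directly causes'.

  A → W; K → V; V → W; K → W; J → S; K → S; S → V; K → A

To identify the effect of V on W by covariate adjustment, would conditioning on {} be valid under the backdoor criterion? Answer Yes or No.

No

Backdoor paths from V to W (paths whose first edge points into V):
  P1: V <- K -> A -> W
  P2: V <- K -> W
  P3: V <- S <- K -> A -> W
  P4: V <- S <- K -> W
Condition 1 (no descendant of V in the set): holds — descendants of V are {W}; none are in {}.
Condition 2 (every backdoor path blocked by {}):
  P1: open — no interior node is in the conditioning set.
  P2: open — no interior node is in the conditioning set.
  P3: open — no interior node is in the conditioning set.
  P4: open — no interior node is in the conditioning set.
{} does not satisfy the backdoor criterion.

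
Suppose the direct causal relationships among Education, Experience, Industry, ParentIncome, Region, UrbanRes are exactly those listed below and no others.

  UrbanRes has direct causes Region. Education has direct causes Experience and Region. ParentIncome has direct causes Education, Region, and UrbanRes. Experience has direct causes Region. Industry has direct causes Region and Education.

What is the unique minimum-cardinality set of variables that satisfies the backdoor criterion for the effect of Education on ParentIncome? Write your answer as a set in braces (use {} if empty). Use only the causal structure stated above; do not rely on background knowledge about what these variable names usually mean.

{Region}

Variables eligible for adjustment (non-descendants of Education, excluding Education and ParentIncome): {Experience, Region, UrbanRes}.
Backdoor paths from Education to ParentIncome:
  P1: Education <- Region -> UrbanRes -> ParentIncome
  P2: Education <- Region -> ParentIncome
  P3: Education <- Experience <- Region -> UrbanRes -> ParentIncome
  P4: Education <- Experience <- Region -> ParentIncome
The empty set is not sufficient: P1 (Education <- Region -> UrbanRes -> ParentIncome) has no collider blocking it and no conditioned non-collider, so it is open.
Try {Region}:
  P1: blocked at fork node Region ∈ conditioning set.
  P2: blocked at fork node Region ∈ conditioning set.
  P3: blocked at fork node Region ∈ conditioning set.
  P4: blocked at fork node Region ∈ conditioning set.
{Region} contains no descendant of Education and blocks every backdoor path.
No other singleton works — e.g. {Experience} leaves P1 open — so {Region} is the unique smallest valid adjustment set.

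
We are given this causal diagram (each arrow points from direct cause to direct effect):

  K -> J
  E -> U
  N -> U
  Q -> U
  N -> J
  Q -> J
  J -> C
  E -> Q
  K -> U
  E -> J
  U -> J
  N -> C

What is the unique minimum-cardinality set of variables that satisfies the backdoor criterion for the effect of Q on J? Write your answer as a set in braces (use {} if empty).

{E}

Variables eligible for adjustment (non-descendants of Q, excluding Q and J): {E, K, N}.
Backdoor paths from Q to J:
  P1: Q <- E -> U <- K -> J
  P2: Q <- E -> U <- N -> J
  P3: Q <- E -> U <- N -> C <- J
  P4: Q <- E -> U -> J
  P5: Q <- E -> J
The empty set is not sufficient: P4 (Q <- E -> U -> J) has no collider blocking it and no conditioned non-collider, so it is open.
Try {E}:
  P1: blocked at fork node E ∈ conditioning set.
  P2: blocked at fork node E ∈ conditioning set.
  P3: blocked at fork node E ∈ conditioning set.
  P4: blocked at fork node E ∈ conditioning set.
  P5: blocked at fork node E ∈ conditioning set.
{E} contains no descendant of Q and blocks every backdoor path.
No other singleton works — e.g. {K} leaves P4 open — so {E} is the unique smallest valid adjustment set.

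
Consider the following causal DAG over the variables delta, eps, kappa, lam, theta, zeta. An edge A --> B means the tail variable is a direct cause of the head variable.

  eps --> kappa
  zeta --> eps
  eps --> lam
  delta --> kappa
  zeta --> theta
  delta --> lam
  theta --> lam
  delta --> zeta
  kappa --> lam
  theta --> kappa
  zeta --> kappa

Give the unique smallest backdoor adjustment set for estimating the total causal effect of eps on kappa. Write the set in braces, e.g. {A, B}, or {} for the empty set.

{zeta}

Variables eligible for adjustment (non-descendants of eps, excluding eps and kappa): {delta, theta, zeta}.
Backdoor paths from eps to kappa:
  P1: eps <- zeta <- delta -> kappa
  P2: eps <- zeta <- delta -> lam <- theta -> kappa
  P3: eps <- zeta <- delta -> lam <- kappa
  P4: eps <- zeta -> theta -> kappa
  P5: eps <- zeta -> theta -> lam <- delta -> kappa
  P6: eps <- zeta -> theta -> lam <- kappa
  P7: eps <- zeta -> kappa
The empty set is not sufficient: P1 (eps <- zeta <- delta -> kappa) has no collider blocking it and no conditioned non-collider, so it is open.
Try {zeta}:
  P1: blocked at chain node zeta ∈ conditioning set.
  P2: blocked at chain node zeta ∈ conditioning set.
  P3: blocked at chain node zeta ∈ conditioning set.
  P4: blocked at fork node zeta ∈ conditioning set.
  P5: blocked at fork node zeta ∈ conditioning set.
  P6: blocked at fork node zeta ∈ conditioning set.
  P7: blocked at fork node zeta ∈ conditioning set.
{zeta} contains no descendant of eps and blocks every backdoor path.
No other singleton works — e.g. {delta} leaves P4 open — so {zeta} is the unique smallest valid adjustment set.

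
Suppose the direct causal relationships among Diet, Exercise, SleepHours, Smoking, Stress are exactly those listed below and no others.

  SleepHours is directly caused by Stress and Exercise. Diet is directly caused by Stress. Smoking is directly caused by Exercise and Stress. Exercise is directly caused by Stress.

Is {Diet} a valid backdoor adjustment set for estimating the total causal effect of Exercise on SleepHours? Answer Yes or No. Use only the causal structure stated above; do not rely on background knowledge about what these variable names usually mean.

No

Backdoor paths from Exercise to SleepHours (paths whose first edge points into Exercise):
  P1: Exercise <- Stress -> SleepHours
Condition 1 (no descendant of Exercise in the set): holds — descendants of Exercise are {SleepHours, Smoking}; none are in {Diet}.
Condition 2 (every backdoor path blocked by {Diet}):
  P1: open — no interior node is in the conditioning set.
{Diet} does not satisfy the backdoor criterion.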